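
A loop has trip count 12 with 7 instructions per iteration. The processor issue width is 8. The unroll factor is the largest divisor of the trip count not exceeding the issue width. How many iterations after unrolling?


Largest divisor of 12 <= 8 is 6
New iterations = 12 / 6 = 2

2


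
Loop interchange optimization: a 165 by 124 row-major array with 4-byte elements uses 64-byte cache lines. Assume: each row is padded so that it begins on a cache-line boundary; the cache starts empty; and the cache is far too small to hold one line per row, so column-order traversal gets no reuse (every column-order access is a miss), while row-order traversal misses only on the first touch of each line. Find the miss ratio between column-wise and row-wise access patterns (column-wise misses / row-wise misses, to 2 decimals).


Each row occupies 124 * 4 = 496 bytes and starts on a line boundary, so it spans ceil(496 / 64) = 8 cache lines.
Row-major traversal misses (one per line touched): 165 * ceil(124 * 4 / 64) = 1320
Column-major traversal misses (no reuse, every access misses): 165 * 124 = 20460
Ratio = 20460 / 1320 = 15.5

15.5


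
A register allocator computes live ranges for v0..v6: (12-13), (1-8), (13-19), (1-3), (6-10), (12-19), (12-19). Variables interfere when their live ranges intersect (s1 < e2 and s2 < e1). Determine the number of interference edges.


Check all pairs for overlapping intervals.
Two intervals (s1,e1) and (s2,e2) overlap if s1 < e2 and s2 < e1.
v0 (12-13) vs v1..v6: overlaps v5, v6 -> 2
v1 (1-8) vs v2..v6: overlaps v3, v4 -> 2
v2 (13-19) vs v3..v6: overlaps v5, v6 -> 2
v3 (1-3) vs v4..v6: overlaps none -> 0
v4 (6-10) vs v5..v6: overlaps none -> 0
v5 (12-19) vs v6: overlaps v6 -> 1
Total overlapping pairs = 2 + 2 + 2 + 0 + 0 + 1 = 7

7


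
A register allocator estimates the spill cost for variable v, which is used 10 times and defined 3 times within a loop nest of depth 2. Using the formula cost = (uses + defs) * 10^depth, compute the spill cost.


uses + defs = 10 + 3 = 13
10^2 = 100
Spill cost = 13 * 100 = 1300

1300


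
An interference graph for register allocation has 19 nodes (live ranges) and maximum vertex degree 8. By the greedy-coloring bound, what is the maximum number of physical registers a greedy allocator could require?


Greedy coloring never needs more than (max_degree + 1) colors: when coloring a vertex, at most max_degree neighbors are already colored.
Upper bound = 8 + 1 = 9

9


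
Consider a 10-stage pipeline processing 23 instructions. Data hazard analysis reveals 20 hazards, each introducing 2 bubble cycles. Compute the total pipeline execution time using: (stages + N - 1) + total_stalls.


Base cycles = 10 + 23 - 1 = 32
Total stalls = 20 * 2 = 40
Total = 32 + 40 = 72

72


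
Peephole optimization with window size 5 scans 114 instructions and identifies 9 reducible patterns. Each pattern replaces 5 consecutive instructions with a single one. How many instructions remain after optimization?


Each match removes 4 instructions.
Total removed = 9 * 4 = 36
Remaining = 114 - 36 = 78

78


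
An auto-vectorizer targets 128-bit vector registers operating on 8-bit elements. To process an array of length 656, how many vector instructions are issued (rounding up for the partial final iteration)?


Width = 128 / 8 = 16 elements per vector op
Iterations = ceil(656 / 16) = 41

41


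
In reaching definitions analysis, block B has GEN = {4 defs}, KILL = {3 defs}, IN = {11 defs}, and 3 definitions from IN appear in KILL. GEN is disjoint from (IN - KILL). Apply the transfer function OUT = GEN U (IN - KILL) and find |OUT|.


IN - KILL: 11 - 3 = 8 surviving definitions
OUT = GEN + surviving = 4 + 8 = 12

12


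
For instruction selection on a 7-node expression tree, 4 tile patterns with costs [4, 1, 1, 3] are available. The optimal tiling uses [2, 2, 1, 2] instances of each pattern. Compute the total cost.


Total cost = sum(count_i * cost_i)
= 2*4 + 2*1 + 1*1 + 2*3
= 17

17


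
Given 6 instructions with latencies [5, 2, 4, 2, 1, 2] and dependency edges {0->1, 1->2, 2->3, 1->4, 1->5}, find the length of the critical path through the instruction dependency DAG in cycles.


Compute longest path through dependency graph: dist(Ik) = max over predecessors of dist + latency(Ik).
dist(I0) = latency 5 = 5
dist(I1) = dist(I0) + 2 = 5 + 2 = 7
dist(I2) = dist(I1) + 4 = 7 + 4 = 11
dist(I3) = dist(I2) + 2 = 11 + 2 = 13
dist(I4) = dist(I1) + 1 = 7 + 1 = 8
dist(I5) = dist(I1) + 2 = 7 + 2 = 9
Critical path = max dist = 13

13


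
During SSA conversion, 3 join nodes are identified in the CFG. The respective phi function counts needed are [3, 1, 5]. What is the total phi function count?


Total phi functions = sum of phi functions at each join node
= 3 + 1 + 5 = 9

9


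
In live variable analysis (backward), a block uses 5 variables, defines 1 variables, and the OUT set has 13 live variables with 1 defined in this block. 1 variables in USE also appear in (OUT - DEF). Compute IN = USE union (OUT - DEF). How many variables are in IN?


OUT - DEF: 13 - 1 = 12
|IN| = |USE| + |OUT - DEF| - |USE ∩ (OUT - DEF)| = 5 + 12 - 1 = 16

16


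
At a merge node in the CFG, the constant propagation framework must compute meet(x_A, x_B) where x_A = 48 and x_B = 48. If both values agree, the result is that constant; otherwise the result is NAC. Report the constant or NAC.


Meet operation: if both paths give the same constant, result is that constant; if they differ, result is NAC (not-a-constant).
Path A: 48, Path B: 48 -> equal
Result: constant -> 48

48


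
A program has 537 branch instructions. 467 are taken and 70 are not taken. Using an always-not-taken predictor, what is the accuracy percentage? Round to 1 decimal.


Predictor: always-not-taken
Correct predictions = 70
Accuracy = 70 / 537 * 100 = 13.0%

13.0


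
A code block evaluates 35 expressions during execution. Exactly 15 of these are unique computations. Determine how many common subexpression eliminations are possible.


CSE count = total expressions - unique expressions
= 35 - 15 = 20

20


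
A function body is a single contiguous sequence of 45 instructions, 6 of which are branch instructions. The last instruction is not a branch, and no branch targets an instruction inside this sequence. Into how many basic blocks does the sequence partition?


With no in-sequence branch targets, the leaders are the first instruction plus the instruction after each branch.
Number of basic blocks = branches + 1
= 6 + 1 = 7

7


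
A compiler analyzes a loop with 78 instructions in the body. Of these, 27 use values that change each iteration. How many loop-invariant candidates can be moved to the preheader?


Invariant candidates = total - loop-dependent
= 78 - 27 = 51

51


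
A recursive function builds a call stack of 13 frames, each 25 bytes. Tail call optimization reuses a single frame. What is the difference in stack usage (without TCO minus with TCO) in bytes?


Without TCO: 13 * 25 = 325 bytes
With TCO: reuse 1 frame = 25 bytes
Savings = 325 - 25 = 300

300


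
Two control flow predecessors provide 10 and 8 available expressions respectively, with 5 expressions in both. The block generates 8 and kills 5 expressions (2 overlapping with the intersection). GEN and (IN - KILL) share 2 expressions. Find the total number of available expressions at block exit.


IN = intersection of predecessors = 5
IN - KILL = 5 - 2 = 3
|OUT| = |GEN| + |IN - KILL| - |GEN ∩ (IN - KILL)| = 8 + 3 - 2 = 9

9


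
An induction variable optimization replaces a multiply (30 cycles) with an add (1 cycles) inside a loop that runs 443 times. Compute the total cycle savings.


Per-iteration saving = 30 - 1 = 29
Total saved = 443 * 29 = 12847

12847


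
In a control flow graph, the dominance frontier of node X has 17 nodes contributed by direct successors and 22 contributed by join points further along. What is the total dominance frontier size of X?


DF(X) = direct successor contributions + join point contributions
= 17 + 22 = 39

39


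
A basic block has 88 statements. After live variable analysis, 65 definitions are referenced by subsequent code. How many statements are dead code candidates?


Dead code = total statements - live definitions
= 88 - 65 = 23

23


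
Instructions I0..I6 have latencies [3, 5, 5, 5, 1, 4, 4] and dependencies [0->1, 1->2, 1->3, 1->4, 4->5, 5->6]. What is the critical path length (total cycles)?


Compute longest path through dependency graph: dist(Ik) = max over predecessors of dist + latency(Ik).
dist(I0) = latency 3 = 3
dist(I1) = dist(I0) + 5 = 3 + 5 = 8
dist(I2) = dist(I1) + 5 = 8 + 5 = 13
dist(I3) = dist(I1) + 5 = 8 + 5 = 13
dist(I4) = dist(I1) + 1 = 8 + 1 = 9
dist(I5) = dist(I4) + 4 = 9 + 4 = 13
dist(I6) = dist(I5) + 4 = 13 + 4 = 17
Critical path = max dist = 17

17


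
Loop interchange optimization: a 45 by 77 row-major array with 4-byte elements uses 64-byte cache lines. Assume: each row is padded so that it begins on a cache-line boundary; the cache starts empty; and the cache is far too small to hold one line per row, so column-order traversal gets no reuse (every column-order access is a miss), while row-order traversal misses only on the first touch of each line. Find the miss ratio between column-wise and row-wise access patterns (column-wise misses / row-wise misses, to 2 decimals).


Each row occupies 77 * 4 = 308 bytes and starts on a line boundary, so it spans ceil(308 / 64) = 5 cache lines.
Row-major traversal misses (one per line touched): 45 * ceil(77 * 4 / 64) = 225
Column-major traversal misses (no reuse, every access misses): 45 * 77 = 3465
Ratio = 3465 / 225 = 15.4

15.4


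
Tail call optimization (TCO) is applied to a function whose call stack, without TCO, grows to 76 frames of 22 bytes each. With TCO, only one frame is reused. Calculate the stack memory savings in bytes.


Without TCO: 76 * 22 = 1672 bytes
With TCO: reuse 1 frame = 22 bytes
Savings = 1672 - 22 = 1650

1650


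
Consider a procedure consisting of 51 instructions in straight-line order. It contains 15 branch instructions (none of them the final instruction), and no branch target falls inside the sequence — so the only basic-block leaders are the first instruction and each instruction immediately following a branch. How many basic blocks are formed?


With no in-sequence branch targets, the leaders are the first instruction plus the instruction after each branch.
Number of basic blocks = branches + 1
= 15 + 1 = 16

16


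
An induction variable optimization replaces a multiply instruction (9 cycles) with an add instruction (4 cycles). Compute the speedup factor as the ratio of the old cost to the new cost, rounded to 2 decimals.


Ratio = mult_cost / add_cost = 9 / 4 = 2.25

2.25


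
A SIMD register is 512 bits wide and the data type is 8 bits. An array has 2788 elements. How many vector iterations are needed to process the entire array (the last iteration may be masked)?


Width = 512 / 8 = 64 elements per vector op
Iterations = ceil(2788 / 64) = 44

44


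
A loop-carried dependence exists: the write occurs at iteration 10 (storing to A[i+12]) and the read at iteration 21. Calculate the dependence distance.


Distance = read iteration - write iteration
= 21 - 10 = 11

11


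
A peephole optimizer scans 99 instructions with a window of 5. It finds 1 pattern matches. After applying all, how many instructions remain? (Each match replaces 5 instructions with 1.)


Each match removes 4 instructions.
Total removed = 1 * 4 = 4
Remaining = 99 - 4 = 95

95


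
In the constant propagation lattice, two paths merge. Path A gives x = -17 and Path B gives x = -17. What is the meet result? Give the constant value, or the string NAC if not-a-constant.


Meet operation: if both paths give the same constant, result is that constant; if they differ, result is NAC (not-a-constant).
Path A: -17, Path B: -17 -> equal
Result: constant -> -17

-17


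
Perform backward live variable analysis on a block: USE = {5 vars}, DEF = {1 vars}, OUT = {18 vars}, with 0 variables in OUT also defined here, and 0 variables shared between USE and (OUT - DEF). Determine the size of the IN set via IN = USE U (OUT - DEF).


OUT - DEF: 18 - 0 = 18
|IN| = |USE| + |OUT - DEF| - |USE ∩ (OUT - DEF)| = 5 + 18 - 0 = 23

23


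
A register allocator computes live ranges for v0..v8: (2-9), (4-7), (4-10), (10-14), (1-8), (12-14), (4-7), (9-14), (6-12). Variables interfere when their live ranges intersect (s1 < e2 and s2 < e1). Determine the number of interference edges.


Check all pairs for overlapping intervals.
Two intervals (s1,e1) and (s2,e2) overlap if s1 < e2 and s2 < e1.
v0 (2-9) vs v1..v8: overlaps v1, v2, v4, v6, v8 -> 5
v1 (4-7) vs v2..v8: overlaps v2, v4, v6, v8 -> 4
v2 (4-10) vs v3..v8: overlaps v4, v6, v7, v8 -> 4
v3 (10-14) vs v4..v8: overlaps v5, v7, v8 -> 3
v4 (1-8) vs v5..v8: overlaps v6, v8 -> 2
v5 (12-14) vs v6..v8: overlaps v7 -> 1
v6 (4-7) vs v7..v8: overlaps v8 -> 1
v7 (9-14) vs v8: overlaps v8 -> 1
Total overlapping pairs = 5 + 4 + 4 + 3 + 2 + 1 + 1 + 1 = 21

21


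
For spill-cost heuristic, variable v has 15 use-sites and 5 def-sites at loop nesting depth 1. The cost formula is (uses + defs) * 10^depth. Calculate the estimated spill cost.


uses + defs = 15 + 5 = 20
10^1 = 10
Spill cost = 20 * 10 = 200

200


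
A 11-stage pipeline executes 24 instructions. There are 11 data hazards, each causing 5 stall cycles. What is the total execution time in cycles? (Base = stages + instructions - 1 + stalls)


Base cycles = 11 + 24 - 1 = 34
Total stalls = 11 * 5 = 55
Total = 34 + 55 = 89

89


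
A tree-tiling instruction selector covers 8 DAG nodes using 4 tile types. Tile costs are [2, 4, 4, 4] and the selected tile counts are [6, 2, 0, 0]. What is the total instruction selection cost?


Total cost = sum(count_i * cost_i)
= 6*2 + 2*4 + 0*4 + 0*4
= 20

20


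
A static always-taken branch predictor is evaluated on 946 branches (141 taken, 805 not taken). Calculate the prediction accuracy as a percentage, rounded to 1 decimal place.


Predictor: always-taken
Correct predictions = 141
Accuracy = 141 / 946 * 100 = 14.9%

14.9


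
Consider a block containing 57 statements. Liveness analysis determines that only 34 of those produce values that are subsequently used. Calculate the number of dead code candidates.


Dead code = total statements - live definitions
= 57 - 34 = 23

23


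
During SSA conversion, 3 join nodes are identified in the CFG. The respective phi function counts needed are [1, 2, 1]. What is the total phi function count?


Total phi functions = sum of phi functions at each join node
= 1 + 2 + 1 = 4

4


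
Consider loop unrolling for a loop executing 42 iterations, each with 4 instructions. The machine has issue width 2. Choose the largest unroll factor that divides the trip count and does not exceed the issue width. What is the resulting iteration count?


Largest divisor of 42 <= 2 is 2
New iterations = 42 / 2 = 21

21


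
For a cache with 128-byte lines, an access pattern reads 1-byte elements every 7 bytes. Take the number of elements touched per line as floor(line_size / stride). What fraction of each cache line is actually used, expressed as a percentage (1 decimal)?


Elements per cache line = floor(128 / 7) = 18
Bytes used = 18 * 1 = 18
Utilization = 18 / 128 * 100 = 14.1%

14.1


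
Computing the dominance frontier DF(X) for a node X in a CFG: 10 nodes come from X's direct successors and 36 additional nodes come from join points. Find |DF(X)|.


DF(X) = direct successor contributions + join point contributions
= 10 + 36 = 46

46


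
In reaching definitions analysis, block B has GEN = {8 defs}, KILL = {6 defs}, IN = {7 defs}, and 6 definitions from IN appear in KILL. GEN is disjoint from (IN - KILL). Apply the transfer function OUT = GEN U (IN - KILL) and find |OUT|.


IN - KILL: 7 - 6 = 1 surviving definitions
OUT = GEN + surviving = 8 + 1 = 9

9


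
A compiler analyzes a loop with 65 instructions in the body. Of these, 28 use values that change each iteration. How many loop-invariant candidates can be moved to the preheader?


Invariant candidates = total - loop-dependent
= 65 - 28 = 37

37


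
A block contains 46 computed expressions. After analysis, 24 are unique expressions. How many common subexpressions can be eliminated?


CSE count = total expressions - unique expressions
= 46 - 24 = 22

22


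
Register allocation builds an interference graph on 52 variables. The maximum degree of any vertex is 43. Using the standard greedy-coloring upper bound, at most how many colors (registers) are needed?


Greedy coloring never needs more than (max_degree + 1) colors: when coloring a vertex, at most max_degree neighbors are already colored.
Upper bound = 43 + 1 = 44

44


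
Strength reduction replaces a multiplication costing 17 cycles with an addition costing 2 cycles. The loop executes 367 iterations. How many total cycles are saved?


Per-iteration saving = 17 - 2 = 15
Total saved = 367 * 15 = 5505

5505


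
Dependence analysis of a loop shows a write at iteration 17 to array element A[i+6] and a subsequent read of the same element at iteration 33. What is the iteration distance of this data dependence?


Distance = read iteration - write iteration
= 33 - 17 = 16

16


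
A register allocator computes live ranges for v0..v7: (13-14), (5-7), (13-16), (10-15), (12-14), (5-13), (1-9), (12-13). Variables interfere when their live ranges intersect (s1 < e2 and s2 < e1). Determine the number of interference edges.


Check all pairs for overlapping intervals.
Two intervals (s1,e1) and (s2,e2) overlap if s1 < e2 and s2 < e1.
v0 (13-14) vs v1..v7: overlaps v2, v3, v4 -> 3
v1 (5-7) vs v2..v7: overlaps v5, v6 -> 2
v2 (13-16) vs v3..v7: overlaps v3, v4 -> 2
v3 (10-15) vs v4..v7: overlaps v4, v5, v7 -> 3
v4 (12-14) vs v5..v7: overlaps v5, v7 -> 2
v5 (5-13) vs v6..v7: overlaps v6, v7 -> 2
v6 (1-9) vs v7: overlaps none -> 0
Total overlapping pairs = 3 + 2 + 2 + 3 + 2 + 2 + 0 = 14

14


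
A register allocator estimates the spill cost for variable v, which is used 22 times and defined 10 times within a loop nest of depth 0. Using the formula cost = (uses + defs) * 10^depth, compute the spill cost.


uses + defs = 22 + 10 = 32
10^0 = 1
Spill cost = 32 * 1 = 32

32


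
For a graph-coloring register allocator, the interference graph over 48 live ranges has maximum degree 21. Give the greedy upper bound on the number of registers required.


Greedy coloring never needs more than (max_degree + 1) colors: when coloring a vertex, at most max_degree neighbors are already colored.
Upper bound = 21 + 1 = 22

22


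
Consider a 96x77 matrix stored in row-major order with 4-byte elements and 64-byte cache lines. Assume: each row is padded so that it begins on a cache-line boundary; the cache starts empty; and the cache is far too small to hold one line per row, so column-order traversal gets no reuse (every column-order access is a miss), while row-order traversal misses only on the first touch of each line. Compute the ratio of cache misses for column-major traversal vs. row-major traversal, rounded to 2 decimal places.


Each row occupies 77 * 4 = 308 bytes and starts on a line boundary, so it spans ceil(308 / 64) = 5 cache lines.
Row-major traversal misses (one per line touched): 96 * ceil(77 * 4 / 64) = 480
Column-major traversal misses (no reuse, every access misses): 96 * 77 = 7392
Ratio = 7392 / 480 = 15.4

15.4


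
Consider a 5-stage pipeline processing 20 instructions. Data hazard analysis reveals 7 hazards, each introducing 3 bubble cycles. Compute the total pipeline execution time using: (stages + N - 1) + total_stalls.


Base cycles = 5 + 20 - 1 = 24
Total stalls = 7 * 3 = 21
Total = 24 + 21 = 45

45


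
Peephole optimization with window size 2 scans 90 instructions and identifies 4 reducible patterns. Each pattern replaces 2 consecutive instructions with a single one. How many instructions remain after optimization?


Each match removes 1 instructions.
Total removed = 4 * 1 = 4
Remaining = 90 - 4 = 86

86


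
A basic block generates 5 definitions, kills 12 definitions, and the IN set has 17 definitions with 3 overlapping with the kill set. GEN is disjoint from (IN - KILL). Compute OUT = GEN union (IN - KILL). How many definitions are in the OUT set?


IN - KILL: 17 - 3 = 14 surviving definitions
OUT = GEN + surviving = 5 + 14 = 19

19


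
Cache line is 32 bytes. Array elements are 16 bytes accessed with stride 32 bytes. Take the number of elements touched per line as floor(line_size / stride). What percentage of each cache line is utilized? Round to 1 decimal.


Elements per cache line = floor(32 / 32) = 1
Bytes used = 1 * 16 = 16
Utilization = 16 / 32 * 100 = 50.0%

50.0


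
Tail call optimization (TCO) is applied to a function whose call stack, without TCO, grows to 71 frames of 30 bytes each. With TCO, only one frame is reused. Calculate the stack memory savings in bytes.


Without TCO: 71 * 30 = 2130 bytes
With TCO: reuse 1 frame = 30 bytes
Savings = 2130 - 30 = 2100

2100


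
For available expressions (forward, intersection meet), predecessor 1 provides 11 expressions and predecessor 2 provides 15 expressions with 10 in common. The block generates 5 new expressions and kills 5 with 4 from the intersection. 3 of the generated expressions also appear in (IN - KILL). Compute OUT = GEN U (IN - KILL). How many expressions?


IN = intersection of predecessors = 10
IN - KILL = 10 - 4 = 6
|OUT| = |GEN| + |IN - KILL| - |GEN ∩ (IN - KILL)| = 5 + 6 - 3 = 8

8


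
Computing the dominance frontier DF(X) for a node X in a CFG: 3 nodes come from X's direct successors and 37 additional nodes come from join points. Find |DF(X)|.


DF(X) = direct successor contributions + join point contributions
= 3 + 37 = 40

40


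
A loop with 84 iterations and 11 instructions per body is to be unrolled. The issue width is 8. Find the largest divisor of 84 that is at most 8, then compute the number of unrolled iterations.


Largest divisor of 84 <= 8 is 7
New iterations = 84 / 7 = 12

12


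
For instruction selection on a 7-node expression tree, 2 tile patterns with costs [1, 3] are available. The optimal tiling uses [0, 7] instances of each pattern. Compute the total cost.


Total cost = sum(count_i * cost_i)
= 0*1 + 7*3
= 21

21


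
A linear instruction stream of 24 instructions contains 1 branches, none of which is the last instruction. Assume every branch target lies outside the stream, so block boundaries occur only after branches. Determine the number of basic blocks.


With no in-sequence branch targets, the leaders are the first instruction plus the instruction after each branch.
Number of basic blocks = branches + 1
= 1 + 1 = 2

2


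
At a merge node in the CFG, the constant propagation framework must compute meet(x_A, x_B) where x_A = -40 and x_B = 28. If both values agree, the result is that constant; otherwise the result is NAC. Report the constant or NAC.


Meet operation: if both paths give the same constant, result is that constant; if they differ, result is NAC (not-a-constant).
Path A: -40, Path B: 28 -> differ
Result: not-a-constant -> NAC

NAC


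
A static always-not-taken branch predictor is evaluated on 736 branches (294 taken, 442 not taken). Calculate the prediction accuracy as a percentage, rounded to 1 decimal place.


Predictor: always-not-taken
Correct predictions = 442
Accuracy = 442 / 736 * 100 = 60.1%

60.1


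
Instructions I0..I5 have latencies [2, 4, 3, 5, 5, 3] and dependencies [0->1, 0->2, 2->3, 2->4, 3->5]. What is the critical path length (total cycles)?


Compute longest path through dependency graph: dist(Ik) = max over predecessors of dist + latency(Ik).
dist(I0) = latency 2 = 2
dist(I1) = dist(I0) + 4 = 2 + 4 = 6
dist(I2) = dist(I0) + 3 = 2 + 3 = 5
dist(I3) = dist(I2) + 5 = 5 + 5 = 10
dist(I4) = dist(I2) + 5 = 5 + 5 = 10
dist(I5) = dist(I3) + 3 = 10 + 3 = 13
Critical path = max dist = 13

13


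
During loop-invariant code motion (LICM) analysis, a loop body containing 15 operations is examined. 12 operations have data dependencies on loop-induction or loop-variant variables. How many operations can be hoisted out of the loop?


Invariant candidates = total - loop-dependent
= 15 - 12 = 3

3


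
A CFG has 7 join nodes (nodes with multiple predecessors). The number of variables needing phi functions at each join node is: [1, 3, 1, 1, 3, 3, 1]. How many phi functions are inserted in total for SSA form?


Total phi functions = sum of phi functions at each join node
= 1 + 3 + 1 + 1 + 3 + 3 + 1 = 13

13


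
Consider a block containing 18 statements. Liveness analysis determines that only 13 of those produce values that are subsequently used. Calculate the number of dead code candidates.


Dead code = total statements - live definitions
= 18 - 13 = 5

5


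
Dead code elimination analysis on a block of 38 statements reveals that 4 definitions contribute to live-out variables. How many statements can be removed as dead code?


Dead code = total statements - live definitions
= 38 - 4 = 34

34


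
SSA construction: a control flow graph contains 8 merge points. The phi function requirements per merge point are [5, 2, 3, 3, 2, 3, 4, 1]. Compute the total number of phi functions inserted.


Total phi functions = sum of phi functions at each join node
= 5 + 2 + 3 + 3 + 2 + 3 + 4 + 1 = 23

23


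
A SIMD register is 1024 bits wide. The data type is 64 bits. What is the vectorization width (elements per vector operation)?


Width = SIMD bits / data type bits
= 1024 / 64 = 16

16


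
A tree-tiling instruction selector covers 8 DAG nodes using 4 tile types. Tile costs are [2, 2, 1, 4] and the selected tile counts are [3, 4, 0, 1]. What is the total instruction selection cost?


Total cost = sum(count_i * cost_i)
= 3*2 + 4*2 + 0*1 + 1*4
= 18

18


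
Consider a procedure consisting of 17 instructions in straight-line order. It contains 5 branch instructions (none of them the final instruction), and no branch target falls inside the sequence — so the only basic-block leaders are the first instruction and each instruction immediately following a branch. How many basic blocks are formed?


With no in-sequence branch targets, the leaders are the first instruction plus the instruction after each branch.
Number of basic blocks = branches + 1
= 5 + 1 = 6

6


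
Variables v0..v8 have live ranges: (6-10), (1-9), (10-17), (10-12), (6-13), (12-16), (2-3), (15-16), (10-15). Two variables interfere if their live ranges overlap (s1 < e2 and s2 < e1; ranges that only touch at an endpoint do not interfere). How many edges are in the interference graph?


Check all pairs for overlapping intervals.
Two intervals (s1,e1) and (s2,e2) overlap if s1 < e2 and s2 < e1.
v0 (6-10) vs v1..v8: overlaps v1, v4 -> 2
v1 (1-9) vs v2..v8: overlaps v4, v6 -> 2
v2 (10-17) vs v3..v8: overlaps v3, v4, v5, v7, v8 -> 5
v3 (10-12) vs v4..v8: overlaps v4, v8 -> 2
v4 (6-13) vs v5..v8: overlaps v5, v8 -> 2
v5 (12-16) vs v6..v8: overlaps v7, v8 -> 2
v6 (2-3) vs v7..v8: overlaps none -> 0
v7 (15-16) vs v8: overlaps none -> 0
Total overlapping pairs = 2 + 2 + 5 + 2 + 2 + 2 + 0 + 0 = 15

15


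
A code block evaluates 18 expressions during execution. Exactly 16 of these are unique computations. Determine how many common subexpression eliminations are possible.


CSE count = total expressions - unique expressions
= 18 - 16 = 2

2


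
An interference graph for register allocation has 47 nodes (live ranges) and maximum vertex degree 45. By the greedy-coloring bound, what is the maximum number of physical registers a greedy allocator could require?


Greedy coloring never needs more than (max_degree + 1) colors: when coloring a vertex, at most max_degree neighbors are already colored.
Upper bound = 45 + 1 = 46

46


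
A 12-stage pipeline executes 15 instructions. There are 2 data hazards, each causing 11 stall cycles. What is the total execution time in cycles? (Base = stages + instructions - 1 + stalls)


Base cycles = 12 + 15 - 1 = 26
Total stalls = 2 * 11 = 22
Total = 26 + 22 = 48

48


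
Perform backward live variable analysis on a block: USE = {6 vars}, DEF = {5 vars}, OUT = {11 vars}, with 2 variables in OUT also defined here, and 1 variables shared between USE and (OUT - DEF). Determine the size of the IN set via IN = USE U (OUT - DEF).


OUT - DEF: 11 - 2 = 9
|IN| = |USE| + |OUT - DEF| - |USE ∩ (OUT - DEF)| = 6 + 9 - 1 = 14

14


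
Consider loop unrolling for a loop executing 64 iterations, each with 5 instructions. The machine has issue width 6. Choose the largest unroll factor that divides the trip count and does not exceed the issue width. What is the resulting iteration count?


Largest divisor of 64 <= 6 is 4
New iterations = 64 / 4 = 16

16


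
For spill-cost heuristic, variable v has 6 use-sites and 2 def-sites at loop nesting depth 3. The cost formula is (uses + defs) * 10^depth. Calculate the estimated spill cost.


uses + defs = 6 + 2 = 8
10^3 = 1000
Spill cost = 8 * 1000 = 8000

8000


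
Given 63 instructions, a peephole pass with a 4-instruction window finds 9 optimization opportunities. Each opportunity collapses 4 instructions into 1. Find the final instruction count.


Each match removes 3 instructions.
Total removed = 9 * 3 = 27
Remaining = 63 - 27 = 36

36


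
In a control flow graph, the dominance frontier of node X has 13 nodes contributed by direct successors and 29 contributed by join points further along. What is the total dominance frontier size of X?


DF(X) = direct successor contributions + join point contributions
= 13 + 29 = 42

42


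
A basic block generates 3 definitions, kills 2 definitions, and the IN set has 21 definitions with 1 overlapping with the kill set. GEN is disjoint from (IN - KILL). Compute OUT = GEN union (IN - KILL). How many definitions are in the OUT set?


IN - KILL: 21 - 1 = 20 surviving definitions
OUT = GEN + surviving = 3 + 20 = 23

23


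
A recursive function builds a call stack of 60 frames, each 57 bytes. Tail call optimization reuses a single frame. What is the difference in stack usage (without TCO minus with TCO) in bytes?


Without TCO: 60 * 57 = 3420 bytes
With TCO: reuse 1 frame = 57 bytes
Savings = 3420 - 57 = 3363

3363


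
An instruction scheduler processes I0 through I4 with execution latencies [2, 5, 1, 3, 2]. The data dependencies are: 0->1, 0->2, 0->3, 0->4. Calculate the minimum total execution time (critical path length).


Compute longest path through dependency graph: dist(Ik) = max over predecessors of dist + latency(Ik).
dist(I0) = latency 2 = 2
dist(I1) = dist(I0) + 5 = 2 + 5 = 7
dist(I2) = dist(I0) + 1 = 2 + 1 = 3
dist(I3) = dist(I0) + 3 = 2 + 3 = 5
dist(I4) = dist(I0) + 2 = 2 + 2 = 4
Critical path = max dist = 7

7


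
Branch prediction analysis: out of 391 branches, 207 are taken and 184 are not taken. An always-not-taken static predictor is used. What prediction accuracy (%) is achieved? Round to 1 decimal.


Predictor: always-not-taken
Correct predictions = 184
Accuracy = 184 / 391 * 100 = 47.1%

47.1


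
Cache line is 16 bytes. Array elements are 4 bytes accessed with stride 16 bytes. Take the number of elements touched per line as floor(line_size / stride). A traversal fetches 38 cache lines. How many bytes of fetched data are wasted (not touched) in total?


Elements per line = floor(16 / 16) = 1
Bytes used per line = 1 * 4 = 4
Wasted per line = 16 - 4 = 12
Total wasted = 12 * 38 = 456

456


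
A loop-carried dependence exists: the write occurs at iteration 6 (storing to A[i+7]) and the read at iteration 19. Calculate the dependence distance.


Distance = read iteration - write iteration
= 19 - 6 = 13

13


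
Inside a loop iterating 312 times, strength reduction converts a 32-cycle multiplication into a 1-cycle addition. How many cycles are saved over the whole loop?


Per-iteration saving = 32 - 1 = 31
Total saved = 312 * 31 = 9672

9672


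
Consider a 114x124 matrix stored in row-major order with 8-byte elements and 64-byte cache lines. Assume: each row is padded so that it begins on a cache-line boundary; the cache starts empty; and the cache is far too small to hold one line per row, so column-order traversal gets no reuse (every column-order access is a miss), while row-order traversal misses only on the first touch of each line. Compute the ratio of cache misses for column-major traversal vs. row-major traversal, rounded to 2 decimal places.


Each row occupies 124 * 8 = 992 bytes and starts on a line boundary, so it spans ceil(992 / 64) = 16 cache lines.
Row-major traversal misses (one per line touched): 114 * ceil(124 * 8 / 64) = 1824
Column-major traversal misses (no reuse, every access misses): 114 * 124 = 14136
Ratio = 14136 / 1824 = 7.75

7.75


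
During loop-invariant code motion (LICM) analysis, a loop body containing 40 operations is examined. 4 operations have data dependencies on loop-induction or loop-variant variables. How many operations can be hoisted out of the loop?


Invariant candidates = total - loop-dependent
= 40 - 4 = 36

36


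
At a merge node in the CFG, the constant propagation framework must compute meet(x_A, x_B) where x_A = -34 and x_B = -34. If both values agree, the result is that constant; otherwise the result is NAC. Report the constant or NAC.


Meet operation: if both paths give the same constant, result is that constant; if they differ, result is NAC (not-a-constant).
Path A: -34, Path B: -34 -> equal
Result: constant -> -34

-34


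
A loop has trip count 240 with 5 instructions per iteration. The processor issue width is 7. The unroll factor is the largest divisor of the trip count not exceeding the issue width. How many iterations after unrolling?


Largest divisor of 240 <= 7 is 6
New iterations = 240 / 6 = 40

40


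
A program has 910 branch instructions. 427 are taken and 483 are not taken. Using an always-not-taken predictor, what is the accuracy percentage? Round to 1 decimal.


Predictor: always-not-taken
Correct predictions = 483
Accuracy = 483 / 910 * 100 = 53.1%

53.1


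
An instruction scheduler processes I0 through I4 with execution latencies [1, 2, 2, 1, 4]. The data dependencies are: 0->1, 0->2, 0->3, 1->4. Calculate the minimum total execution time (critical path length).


Compute longest path through dependency graph: dist(Ik) = max over predecessors of dist + latency(Ik).
dist(I0) = latency 1 = 1
dist(I1) = dist(I0) + 2 = 1 + 2 = 3
dist(I2) = dist(I0) + 2 = 1 + 2 = 3
dist(I3) = dist(I0) + 1 = 1 + 1 = 2
dist(I4) = dist(I1) + 4 = 3 + 4 = 7
Critical path = max dist = 7

7


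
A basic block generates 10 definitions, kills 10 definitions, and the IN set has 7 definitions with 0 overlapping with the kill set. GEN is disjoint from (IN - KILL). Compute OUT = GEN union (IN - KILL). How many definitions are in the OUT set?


IN - KILL: 7 - 0 = 7 surviving definitions
OUT = GEN + surviving = 10 + 7 = 17

17


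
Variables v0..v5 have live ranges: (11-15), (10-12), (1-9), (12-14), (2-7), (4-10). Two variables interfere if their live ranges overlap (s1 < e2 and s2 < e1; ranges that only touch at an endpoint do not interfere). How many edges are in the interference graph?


Check all pairs for overlapping intervals.
Two intervals (s1,e1) and (s2,e2) overlap if s1 < e2 and s2 < e1.
v0 (11-15) vs v1..v5: overlaps v1, v3 -> 2
v1 (10-12) vs v2..v5: overlaps none -> 0
v2 (1-9) vs v3..v5: overlaps v4, v5 -> 2
v3 (12-14) vs v4..v5: overlaps none -> 0
v4 (2-7) vs v5: overlaps v5 -> 1
Total overlapping pairs = 2 + 0 + 2 + 0 + 1 = 5

5


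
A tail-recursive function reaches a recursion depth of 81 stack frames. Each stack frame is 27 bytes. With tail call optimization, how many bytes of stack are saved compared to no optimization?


Without TCO: 81 * 27 = 2187 bytes
With TCO: reuse 1 frame = 27 bytes
Savings = 2187 - 27 = 2160

2160


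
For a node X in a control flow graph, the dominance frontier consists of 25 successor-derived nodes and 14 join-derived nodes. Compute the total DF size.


DF(X) = direct successor contributions + join point contributions
= 25 + 14 = 39

39


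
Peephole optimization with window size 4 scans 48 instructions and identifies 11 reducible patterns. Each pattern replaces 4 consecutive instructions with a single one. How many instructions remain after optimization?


Each match removes 3 instructions.
Total removed = 11 * 3 = 33
Remaining = 48 - 33 = 15

15


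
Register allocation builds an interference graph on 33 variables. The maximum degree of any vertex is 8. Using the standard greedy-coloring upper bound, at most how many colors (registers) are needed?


Greedy coloring never needs more than (max_degree + 1) colors: when coloring a vertex, at most max_degree neighbors are already colored.
Upper bound = 8 + 1 = 9

9


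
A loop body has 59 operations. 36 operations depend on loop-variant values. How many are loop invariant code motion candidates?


Invariant candidates = total - loop-dependent
= 59 - 36 = 23

23


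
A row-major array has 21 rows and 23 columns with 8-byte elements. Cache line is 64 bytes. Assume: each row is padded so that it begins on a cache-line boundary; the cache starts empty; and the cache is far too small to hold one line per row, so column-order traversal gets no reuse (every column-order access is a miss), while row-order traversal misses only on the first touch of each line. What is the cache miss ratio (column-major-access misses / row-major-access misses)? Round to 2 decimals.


Each row occupies 23 * 8 = 184 bytes and starts on a line boundary, so it spans ceil(184 / 64) = 3 cache lines.
Row-major traversal misses (one per line touched): 21 * ceil(23 * 8 / 64) = 63
Column-major traversal misses (no reuse, every access misses): 21 * 23 = 483
Ratio = 483 / 63 = 7.67

7.67


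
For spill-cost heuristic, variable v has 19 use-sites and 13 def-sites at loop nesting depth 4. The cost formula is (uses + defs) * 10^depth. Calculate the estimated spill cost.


uses + defs = 19 + 13 = 32
10^4 = 10000
Spill cost = 32 * 10000 = 320000

320000


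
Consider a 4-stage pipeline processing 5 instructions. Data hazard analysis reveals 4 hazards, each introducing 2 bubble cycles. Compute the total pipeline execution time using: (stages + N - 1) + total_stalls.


Base cycles = 4 + 5 - 1 = 8
Total stalls = 4 * 2 = 8
Total = 8 + 8 = 16

16


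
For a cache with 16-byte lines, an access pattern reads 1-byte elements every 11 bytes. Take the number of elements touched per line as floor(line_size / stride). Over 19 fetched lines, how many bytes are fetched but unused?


Elements per line = floor(16 / 11) = 1
Bytes used per line = 1 * 1 = 1
Wasted per line = 16 - 1 = 15
Total wasted = 15 * 19 = 285

285


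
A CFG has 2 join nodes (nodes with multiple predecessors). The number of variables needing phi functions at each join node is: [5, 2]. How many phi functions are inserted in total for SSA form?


Total phi functions = sum of phi functions at each join node
= 5 + 2 = 7

7


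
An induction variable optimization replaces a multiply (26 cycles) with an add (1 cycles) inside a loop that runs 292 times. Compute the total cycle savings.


Per-iteration saving = 26 - 1 = 25
Total saved = 292 * 25 = 7300

7300


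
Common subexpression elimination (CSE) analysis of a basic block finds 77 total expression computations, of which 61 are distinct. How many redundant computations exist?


CSE count = total expressions - unique expressions
= 77 - 61 = 16

16


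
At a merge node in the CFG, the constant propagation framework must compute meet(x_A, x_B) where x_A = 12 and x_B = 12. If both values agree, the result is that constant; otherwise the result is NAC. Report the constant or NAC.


Meet operation: if both paths give the same constant, result is that constant; if they differ, result is NAC (not-a-constant).
Path A: 12, Path B: 12 -> equal
Result: constant -> 12

12
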